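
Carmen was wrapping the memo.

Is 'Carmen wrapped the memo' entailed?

no

'was wrapping' is progressive; for an accomplishment like 'wrap the memo', it doesn't entail completion.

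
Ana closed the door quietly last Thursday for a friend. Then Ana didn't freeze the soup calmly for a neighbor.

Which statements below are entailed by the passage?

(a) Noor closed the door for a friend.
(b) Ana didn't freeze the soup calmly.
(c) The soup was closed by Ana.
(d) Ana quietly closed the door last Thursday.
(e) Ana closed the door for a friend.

(d), (e)

(a) Not entailed — the passage has Ana closing the door, not Noor.
(b) Not entailed — dropping 'for a neighbor' under negation is not valid — the original leaves open that Ana froze the soup some other way.
(c) Not entailed — Ana closed the door, not the soup; the soup belongs to the freezing event.
(d) Entailed — every conjunct here is already in the original closing event.
(e) Entailed — this follows by dropping conjuncts from the closing event's description.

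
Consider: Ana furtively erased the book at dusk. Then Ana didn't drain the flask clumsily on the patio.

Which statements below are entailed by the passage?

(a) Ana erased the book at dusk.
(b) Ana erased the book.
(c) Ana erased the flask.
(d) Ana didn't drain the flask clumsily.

(a) Entailed — every conjunct here is already in the original erasing event.
(b) Entailed — the original entails any weakening of itself; this just drops 'furtively', 'at dusk'.
(c) Not entailed — Ana erased the book, not the flask; the flask belongs to the draining event.
(d) Not entailed — dropping 'on the patio' under negation is not valid — the original leaves open that Ana drained the flask some other way.

(a), (b)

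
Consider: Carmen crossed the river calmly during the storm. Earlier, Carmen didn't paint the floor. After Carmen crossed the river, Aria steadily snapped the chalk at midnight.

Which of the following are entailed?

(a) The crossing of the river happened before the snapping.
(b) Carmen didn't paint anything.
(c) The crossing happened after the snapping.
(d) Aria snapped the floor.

(a)

(a) Entailed — the narrative places the crossing before the snapping.
(b) Not entailed — the original only denies this specific event; Carmen may have painted something else.
(c) Not entailed — the narrative places the crossing before the snapping, not after.
(d) Not entailed — Aria snapped the chalk, not the floor; the floor belongs to the painting event.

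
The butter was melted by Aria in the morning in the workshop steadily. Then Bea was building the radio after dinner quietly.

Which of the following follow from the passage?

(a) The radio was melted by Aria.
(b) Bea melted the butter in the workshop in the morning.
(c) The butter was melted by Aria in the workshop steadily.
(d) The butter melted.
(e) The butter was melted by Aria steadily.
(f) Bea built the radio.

(c), (d), (e)

(a) Not entailed — Aria melted the butter, not the radio; the radio belongs to the building event.
(b) Not entailed — the passage has Aria melting the butter, not Bea.
(c) Entailed — this follows by dropping conjuncts from the melting event's description.
(d) Entailed — 'Aria melted the butter' is causative; it entails the inchoative 'the butter melted'.
(e) Entailed — every conjunct here is already in the original melting event.
(f) Not entailed — 'was building' is progressive on an accomplishment; it does not entail the completed 'built'.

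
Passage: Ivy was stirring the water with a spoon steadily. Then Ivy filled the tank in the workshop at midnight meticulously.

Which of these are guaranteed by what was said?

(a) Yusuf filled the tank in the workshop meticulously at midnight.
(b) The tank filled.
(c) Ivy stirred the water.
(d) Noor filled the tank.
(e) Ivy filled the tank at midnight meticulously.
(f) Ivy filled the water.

(b), (c), (e)

(a) Not entailed — the passage has Ivy filling the tank, not Yusuf.
(b) Entailed — 'Ivy filled the tank' is causative; it entails the inchoative 'the tank filled'.
(c) Entailed — 'stir' is an activity; 'was stirring' entails that some stirring happened, so 'stirred' holds.
(d) Not entailed — the passage has Ivy filling the tank, not Noor.
(e) Entailed — the original entails any weakening of itself; this just drops 'in the workshop'.
(f) Not entailed — Ivy filled the tank, not the water; the water belongs to the stirring event.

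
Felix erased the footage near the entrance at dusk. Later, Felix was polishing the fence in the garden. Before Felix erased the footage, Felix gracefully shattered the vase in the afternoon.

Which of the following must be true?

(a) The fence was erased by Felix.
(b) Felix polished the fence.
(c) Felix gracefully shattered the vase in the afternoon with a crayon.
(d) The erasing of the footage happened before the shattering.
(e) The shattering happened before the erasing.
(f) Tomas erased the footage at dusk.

(a) Not entailed — Felix erased the footage, not the fence; the fence belongs to the polishing event.
(b) Entailed — 'polish' is an activity; 'was polishing' entails that some polishing happened, so 'polished' holds.
(c) Not entailed — 'with a crayon' adds information not in the original event.
(d) Not entailed — the narrative places the shattering before the erasing, not after.
(e) Entailed — the narrative places the shattering before the erasing.
(f) Not entailed — the passage has Felix erasing the footage, not Tomas.

(b), (e)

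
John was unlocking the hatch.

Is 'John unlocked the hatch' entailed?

'was unlocking' is progressive; for an accomplishment like 'unlock the hatch', it doesn't entail completion.

no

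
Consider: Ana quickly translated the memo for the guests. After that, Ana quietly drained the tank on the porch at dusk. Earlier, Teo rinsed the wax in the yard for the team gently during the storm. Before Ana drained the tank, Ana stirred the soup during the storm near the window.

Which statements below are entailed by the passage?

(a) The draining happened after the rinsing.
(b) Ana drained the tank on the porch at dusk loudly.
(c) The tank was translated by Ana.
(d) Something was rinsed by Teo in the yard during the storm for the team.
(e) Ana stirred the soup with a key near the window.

(a) Entailed — the narrative places the rinsing before the draining.
(b) Not entailed — 'loudly' adds a manner not in (and inconsistent with) the original.
(c) Not entailed — Ana translated the memo, not the tank; the tank belongs to the draining event.
(d) Entailed — dropping 'gently' and generalizing the patient leaves a sub-description the original still satisfies.
(e) Not entailed — 'with a key' adds information not in the original event.

(a), (d)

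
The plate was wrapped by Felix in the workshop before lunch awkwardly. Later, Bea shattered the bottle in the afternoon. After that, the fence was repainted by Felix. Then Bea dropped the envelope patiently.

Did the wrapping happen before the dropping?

yes

The narrative orders the wrapping before the dropping.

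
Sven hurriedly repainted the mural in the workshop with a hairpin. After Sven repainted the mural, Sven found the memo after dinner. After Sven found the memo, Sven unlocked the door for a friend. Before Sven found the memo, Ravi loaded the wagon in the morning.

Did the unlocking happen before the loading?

The narrative orders the loading before the unlocking.

no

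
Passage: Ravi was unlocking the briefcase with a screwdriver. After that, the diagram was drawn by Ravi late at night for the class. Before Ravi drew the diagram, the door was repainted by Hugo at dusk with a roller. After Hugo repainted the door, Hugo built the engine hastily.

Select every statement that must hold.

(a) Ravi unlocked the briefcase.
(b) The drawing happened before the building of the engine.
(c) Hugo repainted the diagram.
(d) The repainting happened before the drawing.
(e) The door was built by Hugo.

(d)

(a) Not entailed — 'was unlocking' is progressive on an accomplishment; it does not entail the completed 'unlocked'.
(b) Not entailed — the narrative doesn't order the drawing relative to the building.
(c) Not entailed — Hugo repainted the door, not the diagram; the diagram belongs to the drawing event.
(d) Entailed — the narrative places the repainting before the drawing.
(e) Not entailed — Hugo built the engine, not the door; the door belongs to the repainting event.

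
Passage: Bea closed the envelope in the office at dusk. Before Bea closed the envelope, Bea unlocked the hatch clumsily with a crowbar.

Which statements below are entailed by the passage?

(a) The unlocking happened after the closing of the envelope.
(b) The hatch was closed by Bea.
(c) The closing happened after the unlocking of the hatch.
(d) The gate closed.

(a) Not entailed — the narrative places the unlocking before the closing, not after.
(b) Not entailed — Bea closed the envelope, not the hatch; the hatch belongs to the unlocking event.
(c) Entailed — the narrative places the unlocking before the closing.
(d) Not entailed — the envelope is what closed, not the gate.

(c)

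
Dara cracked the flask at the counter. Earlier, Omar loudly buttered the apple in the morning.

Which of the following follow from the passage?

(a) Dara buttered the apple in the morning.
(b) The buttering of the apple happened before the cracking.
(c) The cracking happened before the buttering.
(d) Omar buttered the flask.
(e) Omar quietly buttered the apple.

(b)

(a) Not entailed — the passage has Omar buttering the apple, not Dara.
(b) Entailed — the narrative places the buttering before the cracking.
(c) Not entailed — the narrative places the buttering before the cracking, not after.
(d) Not entailed — Omar buttered the apple, not the flask; the flask belongs to the cracking event.
(e) Not entailed — 'quietly' adds a manner not in (and inconsistent with) the original.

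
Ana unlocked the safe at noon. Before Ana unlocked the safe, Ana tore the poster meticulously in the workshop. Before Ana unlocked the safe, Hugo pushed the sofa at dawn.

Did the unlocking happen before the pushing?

The narrative orders the pushing before the unlocking.

no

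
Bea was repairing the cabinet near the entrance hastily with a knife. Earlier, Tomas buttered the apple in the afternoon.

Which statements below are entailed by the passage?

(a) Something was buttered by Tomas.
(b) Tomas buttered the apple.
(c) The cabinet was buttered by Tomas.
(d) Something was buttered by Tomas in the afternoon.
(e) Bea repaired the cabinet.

(a) Entailed — every conjunct here is already in the original buttering event.
(b) Entailed — this follows by dropping conjuncts from the buttering event's description.
(c) Not entailed — Tomas buttered the apple, not the cabinet; the cabinet belongs to the repairing event.
(d) Entailed — the original entails any weakening of itself; this just generalizes the patient.
(e) Not entailed — 'was repairing' is progressive on an accomplishment; it does not entail the completed 'repaired'.

(a), (b), (d)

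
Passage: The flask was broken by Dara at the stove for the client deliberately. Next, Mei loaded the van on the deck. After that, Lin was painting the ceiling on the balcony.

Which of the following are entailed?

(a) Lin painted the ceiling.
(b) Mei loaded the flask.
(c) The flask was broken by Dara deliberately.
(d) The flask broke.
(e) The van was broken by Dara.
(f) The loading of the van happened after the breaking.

(a) Not entailed — 'was painting' is progressive on an accomplishment; it does not entail the completed 'painted'.
(b) Not entailed — Mei loaded the van, not the flask; the flask belongs to the breaking event.
(c) Entailed — this follows by dropping conjuncts from the breaking event's description.
(d) Entailed — 'Dara broke the flask' is causative; it entails the inchoative 'the flask broke'.
(e) Not entailed — Dara broke the flask, not the van; the van belongs to the loading event.
(f) Entailed — the narrative places the breaking before the loading.

(c), (d), (f)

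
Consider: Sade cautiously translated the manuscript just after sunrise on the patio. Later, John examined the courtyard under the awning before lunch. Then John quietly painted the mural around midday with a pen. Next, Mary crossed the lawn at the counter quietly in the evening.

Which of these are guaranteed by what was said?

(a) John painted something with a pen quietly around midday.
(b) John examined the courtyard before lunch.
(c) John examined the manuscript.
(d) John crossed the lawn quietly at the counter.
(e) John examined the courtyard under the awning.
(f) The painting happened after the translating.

(a) Entailed — this follows by dropping conjuncts from the painting event's description.
(b) Entailed — every conjunct here is already in the original examining event.
(c) Not entailed — John examined the courtyard, not the manuscript; the manuscript belongs to the translating event.
(d) Not entailed — the passage has Mary crossing the lawn, not John.
(e) Entailed — dropping 'before lunch' leaves a sub-description the original still satisfies.
(f) Entailed — the narrative places the translating before the painting.

(a), (b), (e), (f)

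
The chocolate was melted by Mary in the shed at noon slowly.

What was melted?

'the chocolate' marks the patient of the melting event.

the chocolate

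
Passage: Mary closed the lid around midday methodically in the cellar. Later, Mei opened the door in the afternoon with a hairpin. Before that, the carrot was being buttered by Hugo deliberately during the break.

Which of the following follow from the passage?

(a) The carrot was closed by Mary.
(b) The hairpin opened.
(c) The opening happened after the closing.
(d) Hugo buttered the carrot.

(a) Not entailed — Mary closed the lid, not the carrot; the carrot belongs to the buttering event.
(b) Not entailed — the door is what opened, not the hairpin.
(c) Entailed — the narrative places the closing before the opening.
(d) Not entailed — 'was buttering' is progressive on an accomplishment; it does not entail the completed 'buttered'.

(c)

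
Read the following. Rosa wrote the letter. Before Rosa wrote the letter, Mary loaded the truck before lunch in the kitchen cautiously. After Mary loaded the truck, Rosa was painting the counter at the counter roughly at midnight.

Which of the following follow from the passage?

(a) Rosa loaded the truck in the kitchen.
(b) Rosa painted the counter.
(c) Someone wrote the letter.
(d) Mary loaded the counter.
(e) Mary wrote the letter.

(c)

(a) Not entailed — the passage has Mary loading the truck, not Rosa.
(b) Not entailed — 'was painting' is progressive on an accomplishment; it does not entail the completed 'painted'.
(c) Entailed — generalizing the agent leaves a sub-description the original still satisfies.
(d) Not entailed — Mary loaded the truck, not the counter; the counter belongs to the painting event.
(e) Not entailed — the passage has Rosa writing the letter, not Mary.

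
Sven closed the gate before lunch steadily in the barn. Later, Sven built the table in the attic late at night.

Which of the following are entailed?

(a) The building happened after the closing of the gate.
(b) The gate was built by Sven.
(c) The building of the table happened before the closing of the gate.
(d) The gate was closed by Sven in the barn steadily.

(a) Entailed — the narrative places the closing before the building.
(b) Not entailed — Sven built the table, not the gate; the gate belongs to the closing event.
(c) Not entailed — the narrative places the closing before the building, not after.
(d) Entailed — this follows by dropping conjuncts from the closing event's description.

(a), (d)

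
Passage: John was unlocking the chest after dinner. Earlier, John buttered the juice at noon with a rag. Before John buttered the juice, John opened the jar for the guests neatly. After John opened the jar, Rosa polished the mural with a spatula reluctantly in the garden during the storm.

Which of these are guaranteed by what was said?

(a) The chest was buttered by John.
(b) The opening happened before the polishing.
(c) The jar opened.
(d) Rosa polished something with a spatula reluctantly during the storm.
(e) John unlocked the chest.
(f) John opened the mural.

(a) Not entailed — John buttered the juice, not the chest; the chest belongs to the unlocking event.
(b) Entailed — the narrative places the opening before the polishing.
(c) Entailed — 'John opened the jar' is causative; it entails the inchoative 'the jar opened'.
(d) Entailed — dropping 'in the garden' and generalizing the patient leaves a sub-description the original still satisfies.
(e) Not entailed — 'was unlocking' is progressive on an accomplishment; it does not entail the completed 'unlocked'.
(f) Not entailed — John opened the jar, not the mural; the mural belongs to the polishing event.

(b), (c), (d)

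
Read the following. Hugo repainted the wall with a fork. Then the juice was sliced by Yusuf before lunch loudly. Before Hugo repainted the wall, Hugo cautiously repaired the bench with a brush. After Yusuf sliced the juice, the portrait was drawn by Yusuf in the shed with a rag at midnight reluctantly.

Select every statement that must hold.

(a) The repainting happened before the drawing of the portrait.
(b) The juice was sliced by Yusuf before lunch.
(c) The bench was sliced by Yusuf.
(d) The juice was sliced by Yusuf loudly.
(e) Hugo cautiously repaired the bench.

(a) Entailed — the narrative places the repainting before the drawing.
(b) Entailed — this follows by dropping conjuncts from the slicing event's description.
(c) Not entailed — Yusuf sliced the juice, not the bench; the bench belongs to the repairing event.
(d) Entailed — the original entails any weakening of itself; this just drops 'before lunch'.
(e) Entailed — every conjunct here is already in the original repairing event.

(a), (b), (d), (e)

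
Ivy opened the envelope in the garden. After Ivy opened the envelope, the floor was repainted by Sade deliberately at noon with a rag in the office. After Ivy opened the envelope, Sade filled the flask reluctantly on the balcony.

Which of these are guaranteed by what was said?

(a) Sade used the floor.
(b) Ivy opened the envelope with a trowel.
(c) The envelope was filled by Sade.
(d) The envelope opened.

(a) Not entailed — the floor is the patient, not an instrument — Sade used a rag.
(b) Not entailed — 'with a trowel' adds information not in the original event.
(c) Not entailed — Sade filled the flask, not the envelope; the envelope belongs to the opening event.
(d) Entailed — 'Ivy opened the envelope' is causative; it entails the inchoative 'the envelope opened'.

(d)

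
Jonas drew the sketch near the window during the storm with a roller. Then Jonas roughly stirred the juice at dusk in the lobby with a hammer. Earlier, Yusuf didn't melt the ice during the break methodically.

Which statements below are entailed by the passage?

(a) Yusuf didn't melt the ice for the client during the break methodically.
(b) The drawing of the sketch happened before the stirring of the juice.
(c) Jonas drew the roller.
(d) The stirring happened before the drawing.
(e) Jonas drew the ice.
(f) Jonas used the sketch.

(a), (b)

(a) Entailed — under negation, adding a further restriction is entailed: if no such melting event occurred, none occurred for the client either.
(b) Entailed — the narrative places the drawing before the stirring.
(c) Not entailed — the roller is the instrument, not what was drawn.
(d) Not entailed — the narrative places the drawing before the stirring, not after.
(e) Not entailed — Jonas drew the sketch, not the ice; the ice belongs to the melting event.
(f) Not entailed — the sketch is the patient, not an instrument — Jonas used a roller.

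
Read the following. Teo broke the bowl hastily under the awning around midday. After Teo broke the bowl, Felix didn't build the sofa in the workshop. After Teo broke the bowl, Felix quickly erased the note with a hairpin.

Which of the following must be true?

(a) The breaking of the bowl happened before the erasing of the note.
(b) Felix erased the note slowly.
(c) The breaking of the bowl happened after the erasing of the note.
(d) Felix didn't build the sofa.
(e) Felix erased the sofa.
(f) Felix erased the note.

(a), (f)

(a) Entailed — the narrative places the breaking before the erasing.
(b) Not entailed — 'slowly' adds a manner not in (and inconsistent with) the original.
(c) Not entailed — the narrative places the breaking before the erasing, not after.
(d) Not entailed — dropping 'in the workshop' under negation is not valid — the original leaves open that Felix built the sofa some other way.
(e) Not entailed — Felix erased the note, not the sofa; the sofa belongs to the building event.
(f) Entailed — the original entails any weakening of itself; this just drops 'quickly', 'with a hairpin'.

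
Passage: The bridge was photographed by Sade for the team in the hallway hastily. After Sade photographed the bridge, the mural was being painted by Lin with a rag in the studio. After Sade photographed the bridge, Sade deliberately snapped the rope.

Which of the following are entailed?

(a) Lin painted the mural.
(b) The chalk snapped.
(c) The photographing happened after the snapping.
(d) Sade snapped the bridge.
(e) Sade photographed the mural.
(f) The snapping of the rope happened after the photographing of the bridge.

(a) Not entailed — 'was painting' is progressive on an accomplishment; it does not entail the completed 'painted'.
(b) Not entailed — the rope is what snapped, not the chalk.
(c) Not entailed — the narrative places the photographing before the snapping, not after.
(d) Not entailed — Sade snapped the rope, not the bridge; the bridge belongs to the photographing event.
(e) Not entailed — Sade photographed the bridge, not the mural; the mural belongs to the painting event.
(f) Entailed — the narrative places the photographing before the snapping.

(f)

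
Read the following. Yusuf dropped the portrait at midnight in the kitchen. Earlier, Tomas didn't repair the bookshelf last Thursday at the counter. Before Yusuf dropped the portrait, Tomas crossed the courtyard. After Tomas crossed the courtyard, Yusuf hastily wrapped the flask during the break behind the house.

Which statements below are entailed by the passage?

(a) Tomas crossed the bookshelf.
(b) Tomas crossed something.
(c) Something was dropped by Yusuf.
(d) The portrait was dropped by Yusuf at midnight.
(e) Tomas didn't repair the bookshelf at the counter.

(a) Not entailed — Tomas crossed the courtyard, not the bookshelf; the bookshelf belongs to the repairing event.
(b) Entailed — the original entails any weakening of itself; this just generalizes the patient.
(c) Entailed — the original entails any weakening of itself; this just drops 'in the kitchen', 'at midnight' and generalizes the patient.
(d) Entailed — every conjunct here is already in the original dropping event.
(e) Not entailed — dropping 'last Thursday' under negation is not valid — the original leaves open that Tomas repaired the bookshelf some other way.

(b), (c), (d)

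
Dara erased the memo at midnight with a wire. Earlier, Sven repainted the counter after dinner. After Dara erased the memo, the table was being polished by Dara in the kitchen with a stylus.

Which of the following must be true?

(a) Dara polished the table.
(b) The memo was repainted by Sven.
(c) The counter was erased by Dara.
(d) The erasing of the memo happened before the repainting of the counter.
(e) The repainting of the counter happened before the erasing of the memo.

(a), (e)

(a) Entailed — 'polish' is an activity; 'was polishing' entails that some polishing happened, so 'polished' holds.
(b) Not entailed — Sven repainted the counter, not the memo; the memo belongs to the erasing event.
(c) Not entailed — Dara erased the memo, not the counter; the counter belongs to the repainting event.
(d) Not entailed — the narrative places the repainting before the erasing, not after.
(e) Entailed — the narrative places the repainting before the erasing.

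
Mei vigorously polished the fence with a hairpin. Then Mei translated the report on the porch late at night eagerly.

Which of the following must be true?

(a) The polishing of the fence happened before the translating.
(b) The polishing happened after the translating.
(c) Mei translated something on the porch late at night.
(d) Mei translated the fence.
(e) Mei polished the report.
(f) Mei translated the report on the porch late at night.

(a), (c), (f)

(a) Entailed — the narrative places the polishing before the translating.
(b) Not entailed — the narrative places the polishing before the translating, not after.
(c) Entailed — dropping 'eagerly' and generalizing the patient leaves a sub-description the original still satisfies.
(d) Not entailed — Mei translated the report, not the fence; the fence belongs to the polishing event.
(e) Not entailed — Mei polished the fence, not the report; the report belongs to the translating event.
(f) Entailed — dropping 'eagerly' leaves a sub-description the original still satisfies.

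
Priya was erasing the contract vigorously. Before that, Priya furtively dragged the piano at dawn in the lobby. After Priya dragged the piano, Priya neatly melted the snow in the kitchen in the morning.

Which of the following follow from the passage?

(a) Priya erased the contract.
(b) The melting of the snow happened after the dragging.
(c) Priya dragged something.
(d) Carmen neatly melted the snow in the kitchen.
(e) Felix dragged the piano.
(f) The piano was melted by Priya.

(a) Not entailed — 'was erasing' is progressive on an accomplishment; it does not entail the completed 'erased'.
(b) Entailed — the narrative places the dragging before the melting.
(c) Entailed — this follows by dropping conjuncts from the dragging event's description.
(d) Not entailed — the passage has Priya melting the snow, not Carmen.
(e) Not entailed — the passage has Priya dragging the piano, not Felix.
(f) Not entailed — Priya melted the snow, not the piano; the piano belongs to the dragging event.

(b), (c)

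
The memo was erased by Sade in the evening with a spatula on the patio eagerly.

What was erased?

'the memo' marks the patient of the erasing event.

the memo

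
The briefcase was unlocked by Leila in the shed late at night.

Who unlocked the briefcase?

'Leila' marks the agent of the unlocking event.

Leila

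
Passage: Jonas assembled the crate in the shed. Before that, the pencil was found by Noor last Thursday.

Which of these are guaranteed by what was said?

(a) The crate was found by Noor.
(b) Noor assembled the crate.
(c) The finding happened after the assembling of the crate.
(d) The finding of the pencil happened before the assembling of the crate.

(d)

(a) Not entailed — Noor found the pencil, not the crate; the crate belongs to the assembling event.
(b) Not entailed — the passage has Jonas assembling the crate, not Noor.
(c) Not entailed — the narrative places the finding before the assembling, not after.
(d) Entailed — the narrative places the finding before the assembling.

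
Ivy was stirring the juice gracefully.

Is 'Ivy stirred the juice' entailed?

'stir' is atelic; if Ivy was stirring the juice, then Ivy stirred the juice (for some time).

yes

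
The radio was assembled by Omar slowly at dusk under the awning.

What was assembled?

'the radio' marks the patient of the assembling event.

the radio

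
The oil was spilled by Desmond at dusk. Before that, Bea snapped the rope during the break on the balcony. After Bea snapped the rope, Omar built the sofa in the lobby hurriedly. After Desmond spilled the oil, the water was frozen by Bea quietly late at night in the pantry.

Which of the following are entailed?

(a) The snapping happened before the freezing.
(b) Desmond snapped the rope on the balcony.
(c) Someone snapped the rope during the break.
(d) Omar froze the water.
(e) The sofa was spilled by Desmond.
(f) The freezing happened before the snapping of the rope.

(a), (c)

(a) Entailed — the narrative places the snapping before the freezing.
(b) Not entailed — the passage has Bea snapping the rope, not Desmond.
(c) Entailed — the original entails any weakening of itself; this just drops 'on the balcony' and generalizes the agent.
(d) Not entailed — the passage has Bea freezing the water, not Omar.
(e) Not entailed — Desmond spilled the oil, not the sofa; the sofa belongs to the building event.
(f) Not entailed — the narrative places the snapping before the freezing, not after.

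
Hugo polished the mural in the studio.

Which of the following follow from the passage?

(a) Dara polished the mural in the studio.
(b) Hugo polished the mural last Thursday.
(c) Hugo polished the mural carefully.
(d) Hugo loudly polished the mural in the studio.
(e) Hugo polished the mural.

(e)

(a) Not entailed — the passage has Hugo polishing the mural, not Dara.
(b) Not entailed — 'last Thursday' adds information not in the original event.
(c) Not entailed — 'carefully' adds information not in the original event.
(d) Not entailed — 'loudly' adds information not in the original event.
(e) Entailed — this follows by dropping conjuncts from the polishing event's description.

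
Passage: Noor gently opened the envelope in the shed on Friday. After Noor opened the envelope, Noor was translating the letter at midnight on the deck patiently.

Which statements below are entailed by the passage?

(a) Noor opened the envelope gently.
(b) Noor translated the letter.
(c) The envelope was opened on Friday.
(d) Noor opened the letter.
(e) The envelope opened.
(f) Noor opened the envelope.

(a), (c), (e), (f)

(a) Entailed — the original entails any weakening of itself; this just drops 'in the shed', 'on Friday'.
(b) Not entailed — 'was translating' is progressive on an accomplishment; it does not entail the completed 'translated'.
(c) Entailed — every conjunct here is already in the original opening event.
(d) Not entailed — Noor opened the envelope, not the letter; the letter belongs to the translating event.
(e) Entailed — 'Noor opened the envelope' is causative; it entails the inchoative 'the envelope opened'.
(f) Entailed — dropping 'in the shed', 'gently', 'on Friday' leaves a sub-description the original still satisfies.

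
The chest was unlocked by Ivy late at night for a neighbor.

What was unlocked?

the chest

'the chest' marks the patient of the unlocking event.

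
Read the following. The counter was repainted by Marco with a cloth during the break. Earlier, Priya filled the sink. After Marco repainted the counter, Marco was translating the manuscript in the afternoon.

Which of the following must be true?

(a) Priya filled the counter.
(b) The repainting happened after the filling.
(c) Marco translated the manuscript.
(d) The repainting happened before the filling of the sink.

(b)

(a) Not entailed — Priya filled the sink, not the counter; the counter belongs to the repainting event.
(b) Entailed — the narrative places the filling before the repainting.
(c) Not entailed — 'was translating' is progressive on an accomplishment; it does not entail the completed 'translated'.
(d) Not entailed — the narrative places the filling before the repainting, not after.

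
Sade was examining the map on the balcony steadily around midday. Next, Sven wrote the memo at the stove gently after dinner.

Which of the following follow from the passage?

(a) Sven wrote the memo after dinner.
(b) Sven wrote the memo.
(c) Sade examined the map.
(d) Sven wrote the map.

(a), (b), (c)

(a) Entailed — the original entails any weakening of itself; this just drops 'at the stove', 'gently'.
(b) Entailed — this follows by dropping conjuncts from the writing event's description.
(c) Entailed — 'examine' is an activity; 'was examining' entails that some examining happened, so 'examined' holds.
(d) Not entailed — Sven wrote the memo, not the map; the map belongs to the examining event.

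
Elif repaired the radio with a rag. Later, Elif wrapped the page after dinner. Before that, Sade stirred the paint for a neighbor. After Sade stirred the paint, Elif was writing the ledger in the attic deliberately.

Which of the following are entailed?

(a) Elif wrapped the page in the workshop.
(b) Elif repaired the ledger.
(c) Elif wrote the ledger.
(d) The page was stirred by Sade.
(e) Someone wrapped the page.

(a) Not entailed — 'in the workshop' adds information not in the original event.
(b) Not entailed — Elif repaired the radio, not the ledger; the ledger belongs to the writing event.
(c) Not entailed — 'was writing' is progressive on an accomplishment; it does not entail the completed 'wrote'.
(d) Not entailed — Sade stirred the paint, not the page; the page belongs to the wrapping event.
(e) Entailed — the original entails any weakening of itself; this just drops 'after dinner' and generalizes the agent.

(e)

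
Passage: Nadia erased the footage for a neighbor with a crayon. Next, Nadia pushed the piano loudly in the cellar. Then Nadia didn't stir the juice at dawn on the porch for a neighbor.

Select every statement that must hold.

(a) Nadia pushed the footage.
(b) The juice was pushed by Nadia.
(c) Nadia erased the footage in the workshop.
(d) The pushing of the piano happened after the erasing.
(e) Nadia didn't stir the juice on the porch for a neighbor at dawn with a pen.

(d), (e)

(a) Not entailed — Nadia pushed the piano, not the footage; the footage belongs to the erasing event.
(b) Not entailed — Nadia pushed the piano, not the juice; the juice belongs to the stirring event.
(c) Not entailed — 'in the workshop' adds information not in the original event.
(d) Entailed — the narrative places the erasing before the pushing.
(e) Entailed — under negation, adding a further restriction is entailed: if no such stirring event occurred, none occurred with a pen either.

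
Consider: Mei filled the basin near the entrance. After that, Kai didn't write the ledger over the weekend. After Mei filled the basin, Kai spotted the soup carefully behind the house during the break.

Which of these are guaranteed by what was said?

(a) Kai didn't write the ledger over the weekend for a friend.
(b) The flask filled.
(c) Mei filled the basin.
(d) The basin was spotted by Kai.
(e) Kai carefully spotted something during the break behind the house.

(a) Entailed — under negation, adding a further restriction is entailed: if no such writing event occurred, none occurred for a friend either.
(b) Not entailed — the basin is what filled, not the flask.
(c) Entailed — this follows by dropping conjuncts from the filling event's description.
(d) Not entailed — Kai spotted the soup, not the basin; the basin belongs to the filling event.
(e) Entailed — generalizing the patient leaves a sub-description the original still satisfies.

(a), (c), (e)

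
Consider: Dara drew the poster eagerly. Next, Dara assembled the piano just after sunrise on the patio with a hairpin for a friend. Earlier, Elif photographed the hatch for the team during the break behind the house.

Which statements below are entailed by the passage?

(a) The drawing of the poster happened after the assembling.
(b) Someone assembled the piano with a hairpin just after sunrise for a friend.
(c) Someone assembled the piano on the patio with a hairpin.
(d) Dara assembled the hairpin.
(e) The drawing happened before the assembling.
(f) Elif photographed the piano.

(a) Not entailed — the narrative places the drawing before the assembling, not after.
(b) Entailed — the original entails any weakening of itself; this just drops 'on the patio' and generalizes the agent.
(c) Entailed — this follows by dropping conjuncts from the assembling event's description.
(d) Not entailed — the hairpin is the instrument, not what was assembled.
(e) Entailed — the narrative places the drawing before the assembling.
(f) Not entailed — Elif photographed the hatch, not the piano; the piano belongs to the assembling event.

(b), (c), (e)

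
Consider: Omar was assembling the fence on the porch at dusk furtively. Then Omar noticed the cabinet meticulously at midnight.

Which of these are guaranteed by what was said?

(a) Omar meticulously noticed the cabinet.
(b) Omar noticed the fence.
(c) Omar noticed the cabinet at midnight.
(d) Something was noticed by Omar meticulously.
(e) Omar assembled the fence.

(a), (c), (d)

(a) Entailed — the original entails any weakening of itself; this just drops 'at midnight'.
(b) Not entailed — Omar noticed the cabinet, not the fence; the fence belongs to the assembling event.
(c) Entailed — dropping 'meticulously' leaves a sub-description the original still satisfies.
(d) Entailed — this follows by dropping conjuncts from the noticing event's description.
(e) Not entailed — 'was assembling' is progressive on an accomplishment; it does not entail the completed 'assembled'.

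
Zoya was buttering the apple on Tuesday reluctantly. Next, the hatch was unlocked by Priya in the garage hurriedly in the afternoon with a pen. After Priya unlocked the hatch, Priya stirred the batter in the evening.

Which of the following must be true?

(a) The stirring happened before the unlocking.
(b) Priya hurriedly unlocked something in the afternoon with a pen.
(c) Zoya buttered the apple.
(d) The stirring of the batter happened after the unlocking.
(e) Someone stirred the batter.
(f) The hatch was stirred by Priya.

(b), (d), (e)

(a) Not entailed — the narrative places the unlocking before the stirring, not after.
(b) Entailed — every conjunct here is already in the original unlocking event.
(c) Not entailed — 'was buttering' is progressive on an accomplishment; it does not entail the completed 'buttered'.
(d) Entailed — the narrative places the unlocking before the stirring.
(e) Entailed — dropping 'in the evening' and generalizing the agent leaves a sub-description the original still satisfies.
(f) Not entailed — Priya stirred the batter, not the hatch; the hatch belongs to the unlocking event.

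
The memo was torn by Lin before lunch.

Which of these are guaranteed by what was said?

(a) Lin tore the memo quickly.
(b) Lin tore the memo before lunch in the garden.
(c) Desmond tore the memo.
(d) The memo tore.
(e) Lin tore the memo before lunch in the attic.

(d)

(a) Not entailed — 'quickly' adds information not in the original event.
(b) Not entailed — 'in the garden' adds information not in the original event.
(c) Not entailed — the passage has Lin tearing the memo, not Desmond.
(d) Entailed — 'Lin tore the memo' is causative; it entails the inchoative 'the memo tore'.
(e) Not entailed — 'in the attic' adds information not in the original event.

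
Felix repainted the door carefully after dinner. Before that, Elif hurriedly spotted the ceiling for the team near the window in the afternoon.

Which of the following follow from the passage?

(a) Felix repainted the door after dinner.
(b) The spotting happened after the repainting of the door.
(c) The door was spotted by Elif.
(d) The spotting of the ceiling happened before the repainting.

(a), (d)

(a) Entailed — dropping 'carefully' leaves a sub-description the original still satisfies.
(b) Not entailed — the narrative places the spotting before the repainting, not after.
(c) Not entailed — Elif spotted the ceiling, not the door; the door belongs to the repainting event.
(d) Entailed — the narrative places the spotting before the repainting.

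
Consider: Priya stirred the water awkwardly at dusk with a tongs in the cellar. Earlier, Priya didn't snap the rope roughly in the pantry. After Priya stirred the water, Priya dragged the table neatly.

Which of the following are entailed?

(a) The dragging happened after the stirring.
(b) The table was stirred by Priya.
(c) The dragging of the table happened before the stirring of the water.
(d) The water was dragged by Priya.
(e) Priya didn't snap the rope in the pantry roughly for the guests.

(a), (e)

(a) Entailed — the narrative places the stirring before the dragging.
(b) Not entailed — Priya stirred the water, not the table; the table belongs to the dragging event.
(c) Not entailed — the narrative places the stirring before the dragging, not after.
(d) Not entailed — Priya dragged the table, not the water; the water belongs to the stirring event.
(e) Entailed — under negation, adding a further restriction is entailed: if no such snapping event occurred, none occurred for the guests either.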